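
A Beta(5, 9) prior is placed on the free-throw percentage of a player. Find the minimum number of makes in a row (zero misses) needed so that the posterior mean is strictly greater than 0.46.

k = 3

After k makes and 0 misses the posterior is Beta(5+k, 9), with mean (5+k)/(5+9+k).
Set (5+k)/(14+k) > 0.46 and solve: k > (0.46·14 − 5)/(1 − 0.46) = 2.667.
The smallest integer exceeding 2.667 is 3.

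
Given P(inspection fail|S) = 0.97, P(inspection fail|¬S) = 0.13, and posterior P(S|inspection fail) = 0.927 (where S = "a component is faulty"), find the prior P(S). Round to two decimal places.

P(S) = 0.63

In odds form, posterior odds = prior odds × likelihood ratio, so prior odds = posterior odds ÷ LR.
Posterior odds = 0.927/(1−0.927) = 12.6986. LR = 0.97/0.13 = 7.4615.
Prior odds = 12.6986/7.4615 = 1.7019, so P(S) = 1.7019/(1+1.7019) ≈ 0.63.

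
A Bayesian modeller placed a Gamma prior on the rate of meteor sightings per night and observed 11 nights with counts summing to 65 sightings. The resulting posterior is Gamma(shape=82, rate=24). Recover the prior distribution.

Gamma(shape=17, rate=13)

A Gamma(α, β) prior (rate parametrization) on a Poisson rate with n observations summing to S gives posterior Gamma(α+S, β+n).
So α = 82 − 65 = 17 and β = 24 − 11 = 13.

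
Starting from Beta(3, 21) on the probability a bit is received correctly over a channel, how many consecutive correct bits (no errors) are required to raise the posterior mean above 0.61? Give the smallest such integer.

k = 30

After k correct bits and 0 errors the posterior is Beta(3+k, 21), with mean (3+k)/(3+21+k).
Set (3+k)/(24+k) > 0.61 and solve: k > (0.61·24 − 3)/(1 − 0.61) = 29.846.
The smallest integer exceeding 29.846 is 30, and checking k=30: (33)/(54) = 0.6111 > 0.61.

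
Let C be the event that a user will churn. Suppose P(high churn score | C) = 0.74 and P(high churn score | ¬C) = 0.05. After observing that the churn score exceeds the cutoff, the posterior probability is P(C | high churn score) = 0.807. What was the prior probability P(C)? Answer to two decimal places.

P(C) = 0.22

Bayes' rule in odds form gives O(C|E) = O(C)·[P(E|C)/P(E|¬C)], hence O(C) = O(C|E)/LR.
Posterior odds = 0.807/(1−0.807) = 4.1813. LR = 0.74/0.05 = 14.8000.
Prior odds = 4.1813/14.8000 = 0.2825, so P(C) = 0.2825/(1+0.2825) ≈ 0.22.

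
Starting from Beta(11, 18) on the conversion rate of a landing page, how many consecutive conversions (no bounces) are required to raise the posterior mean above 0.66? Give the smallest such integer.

After k conversions and 0 bounces the posterior is Beta(11+k, 18), with mean (11+k)/(11+18+k).
Set (11+k)/(29+k) > 0.66 and solve: k > (0.66·29 − 11)/(1 − 0.66) = 23.941.
The smallest integer exceeding 23.941 is 24, and checking k=24: (35)/(53) = 0.6604 > 0.66.

k = 24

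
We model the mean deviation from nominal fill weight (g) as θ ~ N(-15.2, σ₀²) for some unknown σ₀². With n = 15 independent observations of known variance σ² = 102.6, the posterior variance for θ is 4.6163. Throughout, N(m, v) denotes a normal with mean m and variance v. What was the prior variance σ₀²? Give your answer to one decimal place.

σ₀² = 14.2

Posterior precision equals prior precision plus data precision: 1/σ_n² = 1/σ₀² + n/σ².
So 1/σ₀² = 1/4.6163 − 15/102.6 = 0.216624 − 0.146199 = 0.070425.
Hence σ₀² = 1/0.070425 ≈ 14.2.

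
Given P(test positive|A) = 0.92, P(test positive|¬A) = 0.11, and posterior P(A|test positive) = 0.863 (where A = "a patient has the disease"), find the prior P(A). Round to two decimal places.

Bayes' rule in odds form gives O(A|E) = O(A)·[P(E|A)/P(E|¬A)], hence O(A) = O(A|E)/LR.
Posterior odds = 0.863/(1−0.863) = 6.2993. LR = 0.92/0.11 = 8.3636.
Prior odds = 6.2993/8.3636 = 0.7532, so P(A) = 0.7532/(1+0.7532) ≈ 0.43.

P(A) = 0.43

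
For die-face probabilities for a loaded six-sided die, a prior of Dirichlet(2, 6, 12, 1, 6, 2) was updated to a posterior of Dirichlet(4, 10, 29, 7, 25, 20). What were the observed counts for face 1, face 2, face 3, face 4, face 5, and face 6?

For a Dirichlet(α) prior with multinomial counts c, the posterior is Dirichlet(α + c) componentwise.
Counts are posterior − prior componentwise: 4−2=2, 10−6=4, 29−12=17, 7−1=6, 25−6=19, 20−2=18.

counts (2, 4, 17, 6, 19, 18)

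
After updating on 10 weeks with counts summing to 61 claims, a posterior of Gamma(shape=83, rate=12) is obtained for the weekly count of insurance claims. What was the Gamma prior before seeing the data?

A Gamma(α, β) prior (rate parametrization) on a Poisson rate with n observations summing to S gives posterior Gamma(α+S, β+n).
So α = 83 − 61 = 22 and β = 12 − 10 = 2.

Gamma(shape=22, rate=2)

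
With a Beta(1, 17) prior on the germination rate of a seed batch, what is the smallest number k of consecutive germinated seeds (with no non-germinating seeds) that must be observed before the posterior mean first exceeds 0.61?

After k germinated seeds and 0 non-germinating seeds the posterior is Beta(1+k, 17), with mean (1+k)/(1+17+k).
Set (1+k)/(18+k) > 0.61 and solve: k > (0.61·18 − 1)/(1 − 0.61) = 25.590.
The smallest integer exceeding 25.590 is 26, and checking k=26: (27)/(44) = 0.6136 > 0.61.

k = 26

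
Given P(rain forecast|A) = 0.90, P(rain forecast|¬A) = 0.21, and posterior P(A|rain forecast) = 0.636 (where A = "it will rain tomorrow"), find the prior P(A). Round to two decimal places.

In odds form, posterior odds = prior odds × likelihood ratio, so prior odds = posterior odds ÷ LR.
Posterior odds = 0.636/(1−0.636) = 1.7473. LR = 0.90/0.21 = 4.2857.
Prior odds = 1.7473/4.2857 = 0.4077, so P(A) = 0.4077/(1+0.4077) ≈ 0.29.

P(A) = 0.29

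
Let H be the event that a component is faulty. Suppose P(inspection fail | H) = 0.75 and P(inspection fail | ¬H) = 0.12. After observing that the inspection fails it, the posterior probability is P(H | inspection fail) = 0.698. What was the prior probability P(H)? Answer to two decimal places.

In odds form, posterior odds = prior odds × likelihood ratio, so prior odds = posterior odds ÷ LR.
Posterior odds = 0.698/(1−0.698) = 2.3113. LR = 0.75/0.12 = 6.2500.
Prior odds = 2.3113/6.2500 = 0.3698, so P(H) = 0.3698/(1+0.3698) ≈ 0.27.

P(H) = 0.27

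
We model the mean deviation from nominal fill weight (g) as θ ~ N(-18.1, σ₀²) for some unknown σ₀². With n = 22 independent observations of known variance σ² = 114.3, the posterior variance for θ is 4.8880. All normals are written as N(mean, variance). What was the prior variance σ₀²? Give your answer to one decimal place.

σ₀² = 82.6

Posterior precision equals prior precision plus data precision: 1/σ_n² = 1/σ₀² + n/σ².
So 1/σ₀² = 1/4.8880 − 22/114.3 = 0.204583 − 0.192476 = 0.012107.
Hence σ₀² = 1/0.012107 ≈ 82.6.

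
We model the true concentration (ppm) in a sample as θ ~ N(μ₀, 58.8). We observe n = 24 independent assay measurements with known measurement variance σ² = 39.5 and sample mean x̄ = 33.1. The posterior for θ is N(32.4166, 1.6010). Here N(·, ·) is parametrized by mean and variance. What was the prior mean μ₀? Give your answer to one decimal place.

μ₀ = 8.0

The posterior mean is a precision-weighted average: μ_n = (τ₀μ₀ + τ_data·x̄)/(τ₀+τ_data), with τ₀=1/σ₀² and τ_data=n/σ².
Here τ₀ = 1/58.8 = 0.017007 and τ_data = 24/39.5 = 0.607595, so τ_n = 0.624602.
Rearranging for μ₀: μ₀ = (μ_n·τ_n − τ_data·x̄)/τ₀ = (32.4166·0.624602 − 0.607595·33.1) / 0.017007 = 0.136079/0.017007 ≈ 8.0.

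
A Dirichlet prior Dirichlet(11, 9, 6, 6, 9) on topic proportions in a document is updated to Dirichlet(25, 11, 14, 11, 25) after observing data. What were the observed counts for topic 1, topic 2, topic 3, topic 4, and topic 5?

counts (14, 2, 8, 5, 16)

For a Dirichlet(α) prior with multinomial counts c, the posterior is Dirichlet(α + c) componentwise.
Counts are posterior − prior componentwise: 25−11=14, 11−9=2, 14−6=8, 11−6=5, 25−9=16.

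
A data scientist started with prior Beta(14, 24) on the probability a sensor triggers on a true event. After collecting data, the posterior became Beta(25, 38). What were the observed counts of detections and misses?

11 detections and 14 misses

Beta is conjugate to the binomial likelihood: posterior = Beta(α+s, β+f).
Match parameters: s=25−14=11, f=38−24=14.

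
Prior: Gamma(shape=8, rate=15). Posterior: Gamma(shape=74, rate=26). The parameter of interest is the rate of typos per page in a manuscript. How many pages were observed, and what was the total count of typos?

Gamma–Poisson conjugacy: posterior shape = α + Σxᵢ, posterior rate = β + n.
Matching: Σxᵢ = 74 − 8 = 66 and n = 26 − 15 = 11.

n = 11 pages with total 66 typos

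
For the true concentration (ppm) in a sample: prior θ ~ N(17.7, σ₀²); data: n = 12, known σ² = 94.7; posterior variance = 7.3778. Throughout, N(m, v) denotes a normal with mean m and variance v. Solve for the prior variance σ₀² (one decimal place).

σ₀² = 113.3

Posterior precision equals prior precision plus data precision: 1/σ_n² = 1/σ₀² + n/σ².
So 1/σ₀² = 1/7.3778 − 12/94.7 = 0.135542 − 0.126716 = 0.008826.
Hence σ₀² = 1/0.008826 ≈ 113.3.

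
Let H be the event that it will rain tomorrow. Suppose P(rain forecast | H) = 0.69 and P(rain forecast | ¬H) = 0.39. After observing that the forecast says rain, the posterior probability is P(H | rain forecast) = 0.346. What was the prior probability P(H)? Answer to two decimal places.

In odds form, posterior odds = prior odds × likelihood ratio, so prior odds = posterior odds ÷ LR.
Posterior odds = 0.346/(1−0.346) = 0.5291. LR = 0.69/0.39 = 1.7692.
Prior odds = 0.5291/1.7692 = 0.2991, so P(H) = 0.2991/(1+0.2991) ≈ 0.23.

P(H) = 0.23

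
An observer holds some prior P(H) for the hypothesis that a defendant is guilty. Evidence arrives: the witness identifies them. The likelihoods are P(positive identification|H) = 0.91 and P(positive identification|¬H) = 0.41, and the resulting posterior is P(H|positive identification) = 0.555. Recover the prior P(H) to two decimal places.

P(H) = 0.36

Bayes' rule in odds form gives O(H|E) = O(H)·[P(E|H)/P(E|¬H)], hence O(H) = O(H|E)/LR.
Posterior odds = 0.555/(1−0.555) = 1.2472. LR = 0.91/0.41 = 2.2195.
Prior odds = 1.2472/2.2195 = 0.5619, so P(H) = 0.5619/(1+0.5619) ≈ 0.36.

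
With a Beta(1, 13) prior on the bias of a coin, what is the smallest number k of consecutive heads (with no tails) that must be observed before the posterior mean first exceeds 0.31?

k = 5

After k heads and 0 tails the posterior is Beta(1+k, 13), with mean (1+k)/(1+13+k).
Set (1+k)/(14+k) > 0.31 and solve: k > (0.31·14 − 1)/(1 − 0.31) = 4.841.
The smallest integer exceeding 4.841 is 5.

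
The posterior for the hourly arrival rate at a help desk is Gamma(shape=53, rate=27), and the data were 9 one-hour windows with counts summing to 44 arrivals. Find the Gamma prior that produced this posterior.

Gamma–Poisson conjugacy: posterior shape = α + Σxᵢ, posterior rate = β + n.
So α = 53 − 44 = 9 and β = 27 − 9 = 18.

Gamma(shape=9, rate=18)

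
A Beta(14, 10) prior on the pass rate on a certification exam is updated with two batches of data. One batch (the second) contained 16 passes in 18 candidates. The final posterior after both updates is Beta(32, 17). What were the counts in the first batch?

Sequential conjugate updates are equivalent to a single update on the pooled data, so total successes = posterior α − prior α and total failures = posterior β − prior β.
Total across both batches: 32−14=18 passes, 17−10=7 failures.
Subtract the second batch: 18−16=2 passes and 7−2=5 failures.

2 passes and 5 failures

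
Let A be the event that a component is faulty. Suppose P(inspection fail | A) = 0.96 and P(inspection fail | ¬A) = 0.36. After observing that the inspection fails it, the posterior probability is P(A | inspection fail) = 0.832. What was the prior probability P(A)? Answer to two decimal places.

P(A) = 0.65

Bayes' rule in odds form gives O(A|E) = O(A)·[P(E|A)/P(E|¬A)], hence O(A) = O(A|E)/LR.
Posterior odds = 0.832/(1−0.832) = 4.9524. LR = 0.96/0.36 = 2.6667.
Prior odds = 4.9524/2.6667 = 1.8571, so P(A) = 1.8571/(1+1.8571) ≈ 0.65.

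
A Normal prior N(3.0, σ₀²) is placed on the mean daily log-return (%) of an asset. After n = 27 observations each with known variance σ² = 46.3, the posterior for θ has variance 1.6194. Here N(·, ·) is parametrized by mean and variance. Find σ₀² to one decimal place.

For the Normal–Normal model with known σ², precisions add: τ_n = τ₀ + n/σ².
So 1/σ₀² = 1/1.6194 − 27/46.3 = 0.617513 − 0.583153 = 0.034360.
Hence σ₀² = 1/0.034360 ≈ 29.1.

σ₀² = 29.1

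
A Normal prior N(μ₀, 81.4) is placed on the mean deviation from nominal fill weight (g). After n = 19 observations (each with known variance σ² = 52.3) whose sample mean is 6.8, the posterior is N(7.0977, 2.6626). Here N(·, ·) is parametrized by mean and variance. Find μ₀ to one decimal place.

With known observation variance, the Normal–Normal posterior has precision τ_n = τ₀ + n/σ² and mean μ_n = (τ₀μ₀ + (n/σ²)x̄)/τ_n.
Here τ₀ = 1/81.4 = 0.012285 and τ_data = 19/52.3 = 0.363289, so τ_n = 0.375574.
Rearranging for μ₀: μ₀ = (μ_n·τ_n − τ_data·x̄)/τ₀ = (7.0977·0.375574 − 0.363289·6.8) / 0.012285 = 0.195346/0.012285 ≈ 15.9.

μ₀ = 15.9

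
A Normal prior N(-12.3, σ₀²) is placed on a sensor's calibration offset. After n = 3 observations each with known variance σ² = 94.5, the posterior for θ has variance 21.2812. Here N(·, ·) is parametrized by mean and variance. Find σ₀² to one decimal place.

σ₀² = 65.6

Posterior precision equals prior precision plus data precision: 1/σ_n² = 1/σ₀² + n/σ².
So 1/σ₀² = 1/21.2812 − 3/94.5 = 0.046990 − 0.031746 = 0.015244.
Hence σ₀² = 1/0.015244 ≈ 65.6.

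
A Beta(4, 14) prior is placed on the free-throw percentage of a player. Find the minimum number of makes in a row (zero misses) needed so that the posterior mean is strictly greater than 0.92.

k = 158

After k makes and 0 misses the posterior is Beta(4+k, 14), with mean (4+k)/(4+14+k).
Set (4+k)/(18+k) > 0.92 and solve: k > (0.92·18 − 4)/(1 − 0.92) = 157.000.
The smallest integer exceeding 157.000 is 158.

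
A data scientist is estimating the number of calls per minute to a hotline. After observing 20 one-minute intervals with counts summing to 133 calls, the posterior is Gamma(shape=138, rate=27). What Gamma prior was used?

A Gamma(α, β) prior (rate parametrization) on a Poisson rate with n observations summing to S gives posterior Gamma(α+S, β+n).
So α = 138 − 133 = 5 and β = 27 − 20 = 7.

Gamma(shape=5, rate=7)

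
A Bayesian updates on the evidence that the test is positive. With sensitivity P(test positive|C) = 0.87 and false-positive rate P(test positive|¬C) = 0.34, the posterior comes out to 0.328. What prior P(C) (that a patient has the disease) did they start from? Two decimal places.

P(C) = 0.16

In odds form, posterior odds = prior odds × likelihood ratio, so prior odds = posterior odds ÷ LR.
Posterior odds = 0.328/(1−0.328) = 0.4881. LR = 0.87/0.34 = 2.5588.
Prior odds = 0.4881/2.5588 = 0.1908, so P(C) = 0.1908/(1+0.1908) ≈ 0.16.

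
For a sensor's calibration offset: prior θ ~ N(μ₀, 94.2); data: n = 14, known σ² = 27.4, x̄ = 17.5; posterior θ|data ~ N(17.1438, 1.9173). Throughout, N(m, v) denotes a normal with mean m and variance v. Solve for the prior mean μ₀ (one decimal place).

μ₀ = 0.0

With known observation variance, the Normal–Normal posterior has precision τ_n = τ₀ + n/σ² and mean μ_n = (τ₀μ₀ + (n/σ²)x̄)/τ_n.
Here τ₀ = 1/94.2 = 0.010616 and τ_data = 14/27.4 = 0.510949, so τ_n = 0.521565.
Rearranging for μ₀: μ₀ = (μ_n·τ_n − τ_data·x̄)/τ₀ = (17.1438·0.521565 − 0.510949·17.5) / 0.010616 = -0.000001/0.010616 ≈ 0.0.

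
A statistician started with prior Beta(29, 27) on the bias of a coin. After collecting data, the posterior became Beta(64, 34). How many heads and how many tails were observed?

Beta is conjugate to the binomial likelihood: posterior = Beta(α+s, β+f).
Match parameters: s=64−29=35, f=34−27=7.

35 heads and 7 tails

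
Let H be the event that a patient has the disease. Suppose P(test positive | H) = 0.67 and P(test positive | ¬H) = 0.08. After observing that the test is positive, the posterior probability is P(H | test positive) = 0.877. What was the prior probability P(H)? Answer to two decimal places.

P(H) = 0.46

In odds form, posterior odds = prior odds × likelihood ratio, so prior odds = posterior odds ÷ LR.
Posterior odds = 0.877/(1−0.877) = 7.1301. LR = 0.67/0.08 = 8.3750.
Prior odds = 7.1301/8.3750 = 0.8514, so P(H) = 0.8514/(1+0.8514) ≈ 0.46.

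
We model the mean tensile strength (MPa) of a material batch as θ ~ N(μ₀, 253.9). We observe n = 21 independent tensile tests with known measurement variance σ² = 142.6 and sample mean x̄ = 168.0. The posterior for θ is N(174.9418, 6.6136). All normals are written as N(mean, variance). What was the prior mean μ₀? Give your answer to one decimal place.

μ₀ = 434.5

With known observation variance, the Normal–Normal posterior has precision τ_n = τ₀ + n/σ² and mean μ_n = (τ₀μ₀ + (n/σ²)x̄)/τ_n.
Here τ₀ = 1/253.9 = 0.003939 and τ_data = 21/142.6 = 0.147265, so τ_n = 0.151204.
Rearranging for μ₀: μ₀ = (μ_n·τ_n − τ_data·x̄)/τ₀ = (174.9418·0.151204 − 0.147265·168.0) / 0.003939 = 1.711380/0.003939 ≈ 434.5.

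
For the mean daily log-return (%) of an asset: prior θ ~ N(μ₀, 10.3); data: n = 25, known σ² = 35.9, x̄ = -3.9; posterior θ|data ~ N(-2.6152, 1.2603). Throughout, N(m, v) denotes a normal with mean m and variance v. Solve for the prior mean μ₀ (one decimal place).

μ₀ = 6.6

The posterior mean is a precision-weighted average: μ_n = (τ₀μ₀ + τ_data·x̄)/(τ₀+τ_data), with τ₀=1/σ₀² and τ_data=n/σ².
Here τ₀ = 1/10.3 = 0.097087 and τ_data = 25/35.9 = 0.696379, so τ_n = 0.793466.
Rearranging for μ₀: μ₀ = (μ_n·τ_n − τ_data·x̄)/τ₀ = (-2.6152·0.793466 − 0.696379·-3.9) / 0.097087 = 0.640806/0.097087 ≈ 6.6.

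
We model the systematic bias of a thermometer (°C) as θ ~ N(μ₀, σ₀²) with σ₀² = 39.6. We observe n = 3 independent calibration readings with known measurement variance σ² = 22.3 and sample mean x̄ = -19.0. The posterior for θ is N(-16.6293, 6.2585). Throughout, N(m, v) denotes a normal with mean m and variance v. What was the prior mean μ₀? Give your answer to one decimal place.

With known observation variance, the Normal–Normal posterior has precision τ_n = τ₀ + n/σ² and mean μ_n = (τ₀μ₀ + (n/σ²)x̄)/τ_n.
Here τ₀ = 1/39.6 = 0.025253 and τ_data = 3/22.3 = 0.134529, so τ_n = 0.159782.
Rearranging for μ₀: μ₀ = (μ_n·τ_n − τ_data·x̄)/τ₀ = (-16.6293·0.159782 − 0.134529·-19.0) / 0.025253 = -0.101012/0.025253 ≈ -4.0.

μ₀ = -4.0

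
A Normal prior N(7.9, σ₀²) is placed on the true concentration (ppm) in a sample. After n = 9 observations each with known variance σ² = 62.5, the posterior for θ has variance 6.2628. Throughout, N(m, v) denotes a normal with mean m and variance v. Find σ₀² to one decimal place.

For the Normal–Normal model with known σ², precisions add: τ_n = τ₀ + n/σ².
So 1/σ₀² = 1/6.2628 − 9/62.5 = 0.159673 − 0.144000 = 0.015673.
Hence σ₀² = 1/0.015673 ≈ 63.8.

σ₀² = 63.8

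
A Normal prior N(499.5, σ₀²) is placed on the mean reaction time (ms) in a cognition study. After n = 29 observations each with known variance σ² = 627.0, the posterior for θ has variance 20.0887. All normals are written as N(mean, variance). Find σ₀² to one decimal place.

σ₀² = 283.5

For the Normal–Normal model with known σ², precisions add: τ_n = τ₀ + n/σ².
So 1/σ₀² = 1/20.0887 − 29/627.0 = 0.049779 − 0.046252 = 0.003527.
Hence σ₀² = 1/0.003527 ≈ 283.5.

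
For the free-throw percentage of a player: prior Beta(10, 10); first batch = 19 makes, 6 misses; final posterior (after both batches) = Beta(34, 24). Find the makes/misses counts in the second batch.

Sequential conjugate updates are equivalent to a single update on the pooled data, so total successes = posterior α − prior α and total failures = posterior β − prior β.
Total across both batches: 34−10=24 makes, 24−10=14 misses.
Subtract the first batch: 24−19=5 makes and 14−6=8 misses.

5 makes and 8 misses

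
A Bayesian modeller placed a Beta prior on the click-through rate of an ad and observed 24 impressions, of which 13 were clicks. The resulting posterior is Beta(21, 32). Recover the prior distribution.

Beta(8, 21)

Under Beta–binomial conjugacy the posterior parameters are (a+s, b+f).
Subtract the data counts: 21−13=8, 32−11=21.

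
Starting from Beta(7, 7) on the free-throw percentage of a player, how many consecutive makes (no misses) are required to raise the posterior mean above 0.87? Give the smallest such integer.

k = 40

After k makes and 0 misses the posterior is Beta(7+k, 7), with mean (7+k)/(7+7+k).
Set (7+k)/(14+k) > 0.87 and solve: k > (0.87·14 − 7)/(1 − 0.87) = 39.846.
The smallest integer exceeding 39.846 is 40.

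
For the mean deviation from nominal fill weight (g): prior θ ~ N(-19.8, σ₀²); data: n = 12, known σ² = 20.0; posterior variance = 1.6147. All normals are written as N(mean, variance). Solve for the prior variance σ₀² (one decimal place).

Posterior precision equals prior precision plus data precision: 1/σ_n² = 1/σ₀² + n/σ².
So 1/σ₀² = 1/1.6147 − 12/20.0 = 0.619310 − 0.600000 = 0.019310.
Hence σ₀² = 1/0.019310 ≈ 51.8.

σ₀² = 51.8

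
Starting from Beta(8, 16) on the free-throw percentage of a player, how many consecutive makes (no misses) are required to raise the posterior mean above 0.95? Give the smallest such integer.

k = 297

After k makes and 0 misses the posterior is Beta(8+k, 16), with mean (8+k)/(8+16+k).
Set (8+k)/(24+k) > 0.95 and solve: k > (0.95·24 − 8)/(1 − 0.95) = 296.000.
The smallest integer exceeding 296.000 is 297.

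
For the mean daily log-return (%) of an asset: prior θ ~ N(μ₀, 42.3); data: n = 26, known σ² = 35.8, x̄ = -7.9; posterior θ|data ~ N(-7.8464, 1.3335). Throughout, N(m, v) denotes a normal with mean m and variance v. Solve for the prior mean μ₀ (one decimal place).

With known observation variance, the Normal–Normal posterior has precision τ_n = τ₀ + n/σ² and mean μ_n = (τ₀μ₀ + (n/σ²)x̄)/τ_n.
Here τ₀ = 1/42.3 = 0.023641 and τ_data = 26/35.8 = 0.726257, so τ_n = 0.749898.
Rearranging for μ₀: μ₀ = (μ_n·τ_n − τ_data·x̄)/τ₀ = (-7.8464·0.749898 − 0.726257·-7.9) / 0.023641 = -0.146569/0.023641 ≈ -6.2.

μ₀ = -6.2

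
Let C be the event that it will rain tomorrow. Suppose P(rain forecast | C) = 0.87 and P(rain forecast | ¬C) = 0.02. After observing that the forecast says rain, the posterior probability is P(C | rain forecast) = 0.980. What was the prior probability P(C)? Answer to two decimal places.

P(C) = 0.53

Bayes' rule in odds form gives O(C|E) = O(C)·[P(E|C)/P(E|¬C)], hence O(C) = O(C|E)/LR.
Posterior odds = 0.980/(1−0.980) = 49.0000. LR = 0.87/0.02 = 43.5000.
Prior odds = 49.0000/43.5000 = 1.1264, so P(C) = 1.1264/(1+1.1264) ≈ 0.53.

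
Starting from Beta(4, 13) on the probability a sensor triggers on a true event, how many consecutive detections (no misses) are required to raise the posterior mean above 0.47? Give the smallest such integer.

After k detections and 0 misses the posterior is Beta(4+k, 13), with mean (4+k)/(4+13+k).
Set (4+k)/(17+k) > 0.47 and solve: k > (0.47·17 − 4)/(1 − 0.47) = 7.528.
The smallest integer exceeding 7.528 is 8.

k = 8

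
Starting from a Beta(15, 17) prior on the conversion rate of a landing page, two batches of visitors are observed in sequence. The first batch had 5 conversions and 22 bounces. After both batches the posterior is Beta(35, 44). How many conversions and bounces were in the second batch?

Sequential conjugate updates are equivalent to a single update on the pooled data, so total successes = posterior α − prior α and total failures = posterior β − prior β.
Total across both batches: 35−15=20 conversions, 44−17=27 bounces.
Subtract the first batch: 20−5=15 conversions and 27−22=5 bounces.

15 conversions and 5 bounces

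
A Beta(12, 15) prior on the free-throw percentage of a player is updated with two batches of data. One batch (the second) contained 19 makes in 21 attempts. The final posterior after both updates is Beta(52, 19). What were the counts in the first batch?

Sequential conjugate updates are equivalent to a single update on the pooled data, so total successes = posterior α − prior α and total failures = posterior β − prior β.
Total across both batches: 52−12=40 makes, 19−15=4 misses.
Subtract the second batch: 40−19=21 makes and 4−2=2 misses.

21 makes and 2 misses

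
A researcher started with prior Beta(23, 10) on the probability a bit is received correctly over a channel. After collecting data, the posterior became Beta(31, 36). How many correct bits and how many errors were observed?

8 correct bits and 26 errors

A Beta(α, β) prior with s successes and f failures in binomial data gives a Beta(α+s, β+f) posterior.
Match parameters: s=31−23=8, f=36−10=26.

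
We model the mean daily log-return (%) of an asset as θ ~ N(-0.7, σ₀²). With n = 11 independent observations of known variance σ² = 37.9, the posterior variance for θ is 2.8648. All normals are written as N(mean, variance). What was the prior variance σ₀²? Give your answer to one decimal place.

σ₀² = 17.0

Posterior precision equals prior precision plus data precision: 1/σ_n² = 1/σ₀² + n/σ².
So 1/σ₀² = 1/2.8648 − 11/37.9 = 0.349065 − 0.290237 = 0.058828.
Hence σ₀² = 1/0.058828 ≈ 17.0.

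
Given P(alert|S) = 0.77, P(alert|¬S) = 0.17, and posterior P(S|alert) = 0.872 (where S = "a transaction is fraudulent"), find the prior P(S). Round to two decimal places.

In odds form, posterior odds = prior odds × likelihood ratio, so prior odds = posterior odds ÷ LR.
Posterior odds = 0.872/(1−0.872) = 6.8125. LR = 0.77/0.17 = 4.5294.
Prior odds = 6.8125/4.5294 = 1.5041, so P(S) = 1.5041/(1+1.5041) ≈ 0.60.

P(S) = 0.60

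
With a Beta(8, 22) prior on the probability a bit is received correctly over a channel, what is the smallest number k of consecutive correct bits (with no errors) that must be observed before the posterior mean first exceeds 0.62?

After k correct bits and 0 errors the posterior is Beta(8+k, 22), with mean (8+k)/(8+22+k).
Set (8+k)/(30+k) > 0.62 and solve: k > (0.62·30 − 8)/(1 − 0.62) = 27.895.
The smallest integer exceeding 27.895 is 28.

k = 28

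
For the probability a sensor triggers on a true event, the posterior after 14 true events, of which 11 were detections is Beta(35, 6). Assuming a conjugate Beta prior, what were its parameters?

Under Beta–binomial conjugacy the posterior parameters are (α+s, β+f).
So α = 35 − 11 = 24 and β = 6 − 3 = 3.

Beta(24, 3)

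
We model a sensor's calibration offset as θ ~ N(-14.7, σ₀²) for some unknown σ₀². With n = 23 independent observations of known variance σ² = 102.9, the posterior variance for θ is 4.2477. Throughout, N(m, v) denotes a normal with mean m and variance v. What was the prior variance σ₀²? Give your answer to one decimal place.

σ₀² = 84.0

For the Normal–Normal model with known σ², precisions add: τ_n = τ₀ + n/σ².
So 1/σ₀² = 1/4.2477 − 23/102.9 = 0.235422 − 0.223518 = 0.011904.
Hence σ₀² = 1/0.011904 ≈ 84.0.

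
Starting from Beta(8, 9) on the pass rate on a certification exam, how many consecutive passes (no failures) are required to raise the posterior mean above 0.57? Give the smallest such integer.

k = 4

After k passes and 0 failures the posterior is Beta(8+k, 9), with mean (8+k)/(8+9+k).
Set (8+k)/(17+k) > 0.57 and solve: k > (0.57·17 − 8)/(1 − 0.57) = 3.930.
The smallest integer exceeding 3.930 is 4.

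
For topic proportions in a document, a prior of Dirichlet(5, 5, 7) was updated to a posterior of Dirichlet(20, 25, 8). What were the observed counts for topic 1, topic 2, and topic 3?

counts (15, 20, 1)

For a Dirichlet(α) prior with multinomial counts c, the posterior is Dirichlet(α + c) componentwise.
Counts are posterior − prior componentwise: 20−5=15, 25−5=20, 8−7=1.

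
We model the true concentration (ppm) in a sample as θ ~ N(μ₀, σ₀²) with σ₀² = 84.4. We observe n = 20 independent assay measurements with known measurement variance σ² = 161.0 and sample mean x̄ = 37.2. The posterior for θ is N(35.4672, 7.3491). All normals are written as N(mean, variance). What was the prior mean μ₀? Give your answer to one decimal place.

μ₀ = 17.3

The posterior mean is a precision-weighted average: μ_n = (τ₀μ₀ + τ_data·x̄)/(τ₀+τ_data), with τ₀=1/σ₀² and τ_data=n/σ².
Here τ₀ = 1/84.4 = 0.011848 and τ_data = 20/161.0 = 0.124224, so τ_n = 0.136072.
Rearranging for μ₀: μ₀ = (μ_n·τ_n − τ_data·x̄)/τ₀ = (35.4672·0.136072 − 0.124224·37.2) / 0.011848 = 0.204960/0.011848 ≈ 17.3.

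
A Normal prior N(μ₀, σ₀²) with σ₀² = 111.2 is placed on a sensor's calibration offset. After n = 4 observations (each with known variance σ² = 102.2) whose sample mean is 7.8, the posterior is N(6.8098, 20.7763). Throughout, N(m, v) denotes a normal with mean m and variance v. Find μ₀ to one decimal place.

μ₀ = 2.5

The posterior mean is a precision-weighted average: μ_n = (τ₀μ₀ + τ_data·x̄)/(τ₀+τ_data), with τ₀=1/σ₀² and τ_data=n/σ².
Here τ₀ = 1/111.2 = 0.008993 and τ_data = 4/102.2 = 0.039139, so τ_n = 0.048132.
Rearranging for μ₀: μ₀ = (μ_n·τ_n − τ_data·x̄)/τ₀ = (6.8098·0.048132 − 0.039139·7.8) / 0.008993 = 0.022485/0.008993 ≈ 2.5.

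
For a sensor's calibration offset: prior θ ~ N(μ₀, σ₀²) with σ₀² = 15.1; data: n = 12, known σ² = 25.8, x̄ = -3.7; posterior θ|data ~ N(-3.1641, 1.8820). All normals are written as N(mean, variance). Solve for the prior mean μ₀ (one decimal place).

μ₀ = 0.6

The posterior mean is a precision-weighted average: μ_n = (τ₀μ₀ + τ_data·x̄)/(τ₀+τ_data), with τ₀=1/σ₀² and τ_data=n/σ².
Here τ₀ = 1/15.1 = 0.066225 and τ_data = 12/25.8 = 0.465116, so τ_n = 0.531341.
Rearranging for μ₀: μ₀ = (μ_n·τ_n − τ_data·x̄)/τ₀ = (-3.1641·0.531341 − 0.465116·-3.7) / 0.066225 = 0.039713/0.066225 ≈ 0.6.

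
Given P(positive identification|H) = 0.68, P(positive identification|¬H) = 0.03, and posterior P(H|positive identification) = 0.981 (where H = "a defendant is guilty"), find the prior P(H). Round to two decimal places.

In odds form, posterior odds = prior odds × likelihood ratio, so prior odds = posterior odds ÷ LR.
Posterior odds = 0.981/(1−0.981) = 51.6316. LR = 0.68/0.03 = 22.6667.
Prior odds = 51.6316/22.6667 = 2.2779, so P(H) = 2.2779/(1+2.2779) ≈ 0.69.

P(H) = 0.69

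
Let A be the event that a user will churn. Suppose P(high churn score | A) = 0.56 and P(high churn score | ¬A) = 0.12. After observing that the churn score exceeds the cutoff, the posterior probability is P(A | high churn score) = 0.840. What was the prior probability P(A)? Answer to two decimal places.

Bayes' rule in odds form gives O(A|E) = O(A)·[P(E|A)/P(E|¬A)], hence O(A) = O(A|E)/LR.
Posterior odds = 0.840/(1−0.840) = 5.2500. LR = 0.56/0.12 = 4.6667.
Prior odds = 5.2500/4.6667 = 1.1250, so P(A) = 1.1250/(1+1.1250) ≈ 0.53.

P(A) = 0.53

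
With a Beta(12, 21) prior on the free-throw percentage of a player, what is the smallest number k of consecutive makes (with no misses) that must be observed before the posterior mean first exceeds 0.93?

k = 268

After k makes and 0 misses the posterior is Beta(12+k, 21), with mean (12+k)/(12+21+k).
Set (12+k)/(33+k) > 0.93 and solve: k > (0.93·33 − 12)/(1 − 0.93) = 267.000.
The smallest integer exceeding 267.000 is 268.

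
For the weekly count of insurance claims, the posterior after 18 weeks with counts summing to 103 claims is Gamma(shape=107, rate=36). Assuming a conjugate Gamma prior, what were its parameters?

Gamma(shape=4, rate=18)

A Gamma(α, β) prior (rate parametrization) on a Poisson rate with n observations summing to S gives posterior Gamma(α+S, β+n).
So α = 107 − 103 = 4 and β = 36 − 18 = 18.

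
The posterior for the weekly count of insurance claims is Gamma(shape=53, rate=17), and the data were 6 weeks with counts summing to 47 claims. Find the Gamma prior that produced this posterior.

Gamma(shape=6, rate=11)

Gamma–Poisson conjugacy: posterior shape = α + Σxᵢ, posterior rate = β + n.
So α = 53 − 47 = 6 and β = 17 − 6 = 11.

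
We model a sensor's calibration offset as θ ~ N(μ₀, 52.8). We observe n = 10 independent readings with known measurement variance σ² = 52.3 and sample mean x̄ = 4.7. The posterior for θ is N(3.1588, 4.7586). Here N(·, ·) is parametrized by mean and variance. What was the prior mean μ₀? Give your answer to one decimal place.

μ₀ = -12.4

With known observation variance, the Normal–Normal posterior has precision τ_n = τ₀ + n/σ² and mean μ_n = (τ₀μ₀ + (n/σ²)x̄)/τ_n.
Here τ₀ = 1/52.8 = 0.018939 and τ_data = 10/52.3 = 0.191205, so τ_n = 0.210144.
Rearranging for μ₀: μ₀ = (μ_n·τ_n − τ_data·x̄)/τ₀ = (3.1588·0.210144 − 0.191205·4.7) / 0.018939 = -0.234861/0.018939 ≈ -12.4.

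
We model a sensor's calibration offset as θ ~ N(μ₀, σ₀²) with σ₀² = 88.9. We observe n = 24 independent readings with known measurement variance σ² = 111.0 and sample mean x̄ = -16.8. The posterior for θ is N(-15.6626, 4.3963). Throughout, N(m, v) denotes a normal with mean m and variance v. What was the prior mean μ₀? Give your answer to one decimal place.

μ₀ = 6.2

The posterior mean is a precision-weighted average: μ_n = (τ₀μ₀ + τ_data·x̄)/(τ₀+τ_data), with τ₀=1/σ₀² and τ_data=n/σ².
Here τ₀ = 1/88.9 = 0.011249 and τ_data = 24/111.0 = 0.216216, so τ_n = 0.227465.
Rearranging for μ₀: μ₀ = (μ_n·τ_n − τ_data·x̄)/τ₀ = (-15.6626·0.227465 − 0.216216·-16.8) / 0.011249 = 0.069735/0.011249 ≈ 6.2.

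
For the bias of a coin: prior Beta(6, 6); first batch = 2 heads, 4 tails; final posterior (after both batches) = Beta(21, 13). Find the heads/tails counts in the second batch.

Because Beta–binomial updating is additive in the counts, the combined data contributed (α_post−α_prior, β_post−β_prior) successes and failures.
Total across both batches: 21−6=15 heads, 13−6=7 tails.
Subtract the first batch: 15−2=13 heads and 7−4=3 tails.

13 heads and 3 tails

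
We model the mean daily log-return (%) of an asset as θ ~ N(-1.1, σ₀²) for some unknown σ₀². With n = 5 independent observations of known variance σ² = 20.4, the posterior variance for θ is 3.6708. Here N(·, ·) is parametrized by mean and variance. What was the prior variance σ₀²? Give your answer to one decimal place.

σ₀² = 36.6

Posterior precision equals prior precision plus data precision: 1/σ_n² = 1/σ₀² + n/σ².
So 1/σ₀² = 1/3.6708 − 5/20.4 = 0.272420 − 0.245098 = 0.027322.
Hence σ₀² = 1/0.027322 ≈ 36.6.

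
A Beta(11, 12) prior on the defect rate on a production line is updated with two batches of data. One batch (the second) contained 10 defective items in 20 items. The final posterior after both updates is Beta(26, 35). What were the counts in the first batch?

5 defective items and 13 good items

Sequential conjugate updates are equivalent to a single update on the pooled data, so total successes = posterior α − prior α and total failures = posterior β − prior β.
Total across both batches: 26−11=15 defective items, 35−12=23 good items.
Subtract the second batch: 15−10=5 defective items and 23−10=13 good items.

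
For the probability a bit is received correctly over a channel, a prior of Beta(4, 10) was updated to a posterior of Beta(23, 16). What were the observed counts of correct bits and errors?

Under Beta–binomial conjugacy the posterior parameters are (a+s, b+f).
Match parameters: s=23−4=19, f=16−10=6.

19 correct bits and 6 errors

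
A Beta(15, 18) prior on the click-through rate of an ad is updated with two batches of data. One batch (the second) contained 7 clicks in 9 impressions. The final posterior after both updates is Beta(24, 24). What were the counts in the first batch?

Sequential conjugate updates are equivalent to a single update on the pooled data, so total successes = posterior α − prior α and total failures = posterior β − prior β.
Total across both batches: 24−15=9 clicks, 24−18=6 non-clicks.
Subtract the second batch: 9−7=2 clicks and 6−2=4 non-clicks.

2 clicks and 4 non-clicks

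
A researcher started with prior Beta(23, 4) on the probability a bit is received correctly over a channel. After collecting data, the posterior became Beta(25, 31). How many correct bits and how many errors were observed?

2 correct bits and 27 errors

Under Beta–binomial conjugacy the posterior parameters are (α+s, β+f).
Match parameters: s=25−23=2, f=31−4=27.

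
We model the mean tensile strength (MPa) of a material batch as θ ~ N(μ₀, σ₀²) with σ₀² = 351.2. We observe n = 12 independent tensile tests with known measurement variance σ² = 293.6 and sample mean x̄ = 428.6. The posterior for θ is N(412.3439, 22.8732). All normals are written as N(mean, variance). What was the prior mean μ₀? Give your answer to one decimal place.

μ₀ = 179.0

The posterior mean is a precision-weighted average: μ_n = (τ₀μ₀ + τ_data·x̄)/(τ₀+τ_data), with τ₀=1/σ₀² and τ_data=n/σ².
Here τ₀ = 1/351.2 = 0.002847 and τ_data = 12/293.6 = 0.040872, so τ_n = 0.043719.
Rearranging for μ₀: μ₀ = (μ_n·τ_n − τ_data·x̄)/τ₀ = (412.3439·0.043719 − 0.040872·428.6) / 0.002847 = 0.509524/0.002847 ≈ 179.0.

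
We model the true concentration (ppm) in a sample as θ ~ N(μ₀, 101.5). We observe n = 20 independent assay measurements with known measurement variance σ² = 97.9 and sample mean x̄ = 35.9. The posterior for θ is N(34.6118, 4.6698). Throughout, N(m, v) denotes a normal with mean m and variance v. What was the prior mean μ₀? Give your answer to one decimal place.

μ₀ = 7.9

The posterior mean is a precision-weighted average: μ_n = (τ₀μ₀ + τ_data·x̄)/(τ₀+τ_data), with τ₀=1/σ₀² and τ_data=n/σ².
Here τ₀ = 1/101.5 = 0.009852 and τ_data = 20/97.9 = 0.204290, so τ_n = 0.214142.
Rearranging for μ₀: μ₀ = (μ_n·τ_n − τ_data·x̄)/τ₀ = (34.6118·0.214142 − 0.204290·35.9) / 0.009852 = 0.077829/0.009852 ≈ 7.9.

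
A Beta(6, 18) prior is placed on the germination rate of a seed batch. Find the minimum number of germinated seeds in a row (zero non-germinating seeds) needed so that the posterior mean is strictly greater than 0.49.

k = 12

After k germinated seeds and 0 non-germinating seeds the posterior is Beta(6+k, 18), with mean (6+k)/(6+18+k).
Set (6+k)/(24+k) > 0.49 and solve: k > (0.49·24 − 6)/(1 − 0.49) = 11.294.
The smallest integer exceeding 11.294 is 12, and checking k=12: (18)/(36) = 0.5000 > 0.49.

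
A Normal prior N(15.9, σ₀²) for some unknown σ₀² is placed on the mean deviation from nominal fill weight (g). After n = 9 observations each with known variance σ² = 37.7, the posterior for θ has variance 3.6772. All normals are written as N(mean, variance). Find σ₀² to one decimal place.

Posterior precision equals prior precision plus data precision: 1/σ_n² = 1/σ₀² + n/σ².
So 1/σ₀² = 1/3.6772 − 9/37.7 = 0.271946 − 0.238727 = 0.033219.
Hence σ₀² = 1/0.033219 ≈ 30.1.

σ₀² = 30.1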